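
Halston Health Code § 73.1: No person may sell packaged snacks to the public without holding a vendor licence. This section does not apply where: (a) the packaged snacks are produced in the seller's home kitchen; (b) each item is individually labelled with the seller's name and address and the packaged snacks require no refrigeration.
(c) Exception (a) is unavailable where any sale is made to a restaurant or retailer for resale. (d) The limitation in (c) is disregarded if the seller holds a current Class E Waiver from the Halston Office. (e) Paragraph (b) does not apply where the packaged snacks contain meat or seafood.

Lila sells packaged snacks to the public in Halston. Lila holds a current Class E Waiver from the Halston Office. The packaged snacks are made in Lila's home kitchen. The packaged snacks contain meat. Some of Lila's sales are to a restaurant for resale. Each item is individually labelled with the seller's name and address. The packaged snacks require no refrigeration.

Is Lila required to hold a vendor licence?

Exception (a): the packaged snacks are home-kitchen produced — every condition holds. As to paragraphs (c)–(d): (c) is triggered (some sales are to a restaurant for resale), but is displaced by (d): (d) operates against (c): a current Class E Waiver is held. So (a) applies.
Exception (b) is satisfied on its face — items are individually labelled; the packaged snacks are shelf-stable. But: (e) operates against (b): the packaged snacks contain meat. Exception (b) does not apply.

No — exception (a) applies; Lila is not required to hold a vendor licence.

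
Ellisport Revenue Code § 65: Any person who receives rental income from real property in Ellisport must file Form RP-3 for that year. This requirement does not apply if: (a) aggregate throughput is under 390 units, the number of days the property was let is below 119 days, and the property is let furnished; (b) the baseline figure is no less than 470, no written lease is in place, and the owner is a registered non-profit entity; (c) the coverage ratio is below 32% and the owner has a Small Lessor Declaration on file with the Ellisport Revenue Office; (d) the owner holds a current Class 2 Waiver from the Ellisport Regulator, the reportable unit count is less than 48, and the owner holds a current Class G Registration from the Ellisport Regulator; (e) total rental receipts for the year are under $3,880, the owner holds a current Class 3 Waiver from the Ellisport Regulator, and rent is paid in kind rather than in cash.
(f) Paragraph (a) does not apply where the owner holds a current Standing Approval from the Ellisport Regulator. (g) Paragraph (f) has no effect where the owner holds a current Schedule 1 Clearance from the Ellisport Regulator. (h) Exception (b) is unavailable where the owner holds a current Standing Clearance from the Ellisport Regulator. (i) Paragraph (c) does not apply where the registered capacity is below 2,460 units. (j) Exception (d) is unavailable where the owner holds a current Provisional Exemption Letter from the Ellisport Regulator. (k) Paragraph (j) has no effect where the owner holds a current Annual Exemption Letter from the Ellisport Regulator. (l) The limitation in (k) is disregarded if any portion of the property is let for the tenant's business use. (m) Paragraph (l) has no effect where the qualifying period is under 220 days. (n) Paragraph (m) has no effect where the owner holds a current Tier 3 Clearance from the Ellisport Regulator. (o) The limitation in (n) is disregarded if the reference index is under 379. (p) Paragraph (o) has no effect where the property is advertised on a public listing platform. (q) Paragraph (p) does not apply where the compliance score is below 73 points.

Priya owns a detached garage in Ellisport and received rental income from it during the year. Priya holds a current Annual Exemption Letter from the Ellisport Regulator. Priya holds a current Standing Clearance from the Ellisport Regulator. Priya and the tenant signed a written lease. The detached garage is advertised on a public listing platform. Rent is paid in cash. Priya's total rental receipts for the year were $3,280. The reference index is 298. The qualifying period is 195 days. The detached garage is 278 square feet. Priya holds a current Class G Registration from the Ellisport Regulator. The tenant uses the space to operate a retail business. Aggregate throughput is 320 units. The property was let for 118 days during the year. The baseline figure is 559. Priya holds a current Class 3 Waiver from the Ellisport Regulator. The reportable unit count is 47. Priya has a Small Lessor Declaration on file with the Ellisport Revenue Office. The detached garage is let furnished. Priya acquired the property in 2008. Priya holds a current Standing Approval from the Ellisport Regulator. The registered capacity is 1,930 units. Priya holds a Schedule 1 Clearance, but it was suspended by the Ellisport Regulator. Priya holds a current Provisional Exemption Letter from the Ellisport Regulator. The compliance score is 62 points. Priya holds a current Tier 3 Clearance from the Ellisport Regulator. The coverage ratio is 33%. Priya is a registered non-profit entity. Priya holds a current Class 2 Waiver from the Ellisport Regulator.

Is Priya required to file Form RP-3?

All of (a)'s requirements are met (aggregate throughput is 320 units, under the 390 units limit; the number of days the property was let is 118 days, below the 119 days limit; the property is let furnished). Turning to paragraphs (f)–(g): (f) applies — a current Standing Approval is held. (g) is not engaged (no current Schedule 1 Clearance is held), so (f) stands. (a) is therefore removed.
Exception (b) requires that no written lease is in place; but a written lease is in place, so (b) is unavailable.
Exception (c) fails — the coverage ratio is 33%, not below 32%.
Exception (d)'s conditions are all satisfied: a current Class 2 Waiver is held; the reportable unit count is 47, less than the 48 limit; a current Class G Registration is held. Applying paragraphs (j)–(q): (j) is engaged (a current Provisional Exemption Letter is held), but is set aside by (k): (k) operates against (j): a current Annual Exemption Letter is held. (l) would limit (k) — the space is let for business use — but (m) sets (l) aside: (m) applies — the qualifying period is 195 days, under the 220 days limit. (n) is triggered (a current Tier 3 Clearance is held), but is itself disapplied by (o): (o) is triggered — the reference index is 298, under the 379 limit. (p) is engaged (the property is publicly advertised), but is set aside by (q): (q) applies — the compliance score is 62 points, below the 73 points limit. Exception (d) stands.
Exception (e) requires that rent is paid in kind rather than in cash; but rent is paid in cash, so (e) is unavailable.

No — exception (d) applies; Priya is not required to file Form RP-3.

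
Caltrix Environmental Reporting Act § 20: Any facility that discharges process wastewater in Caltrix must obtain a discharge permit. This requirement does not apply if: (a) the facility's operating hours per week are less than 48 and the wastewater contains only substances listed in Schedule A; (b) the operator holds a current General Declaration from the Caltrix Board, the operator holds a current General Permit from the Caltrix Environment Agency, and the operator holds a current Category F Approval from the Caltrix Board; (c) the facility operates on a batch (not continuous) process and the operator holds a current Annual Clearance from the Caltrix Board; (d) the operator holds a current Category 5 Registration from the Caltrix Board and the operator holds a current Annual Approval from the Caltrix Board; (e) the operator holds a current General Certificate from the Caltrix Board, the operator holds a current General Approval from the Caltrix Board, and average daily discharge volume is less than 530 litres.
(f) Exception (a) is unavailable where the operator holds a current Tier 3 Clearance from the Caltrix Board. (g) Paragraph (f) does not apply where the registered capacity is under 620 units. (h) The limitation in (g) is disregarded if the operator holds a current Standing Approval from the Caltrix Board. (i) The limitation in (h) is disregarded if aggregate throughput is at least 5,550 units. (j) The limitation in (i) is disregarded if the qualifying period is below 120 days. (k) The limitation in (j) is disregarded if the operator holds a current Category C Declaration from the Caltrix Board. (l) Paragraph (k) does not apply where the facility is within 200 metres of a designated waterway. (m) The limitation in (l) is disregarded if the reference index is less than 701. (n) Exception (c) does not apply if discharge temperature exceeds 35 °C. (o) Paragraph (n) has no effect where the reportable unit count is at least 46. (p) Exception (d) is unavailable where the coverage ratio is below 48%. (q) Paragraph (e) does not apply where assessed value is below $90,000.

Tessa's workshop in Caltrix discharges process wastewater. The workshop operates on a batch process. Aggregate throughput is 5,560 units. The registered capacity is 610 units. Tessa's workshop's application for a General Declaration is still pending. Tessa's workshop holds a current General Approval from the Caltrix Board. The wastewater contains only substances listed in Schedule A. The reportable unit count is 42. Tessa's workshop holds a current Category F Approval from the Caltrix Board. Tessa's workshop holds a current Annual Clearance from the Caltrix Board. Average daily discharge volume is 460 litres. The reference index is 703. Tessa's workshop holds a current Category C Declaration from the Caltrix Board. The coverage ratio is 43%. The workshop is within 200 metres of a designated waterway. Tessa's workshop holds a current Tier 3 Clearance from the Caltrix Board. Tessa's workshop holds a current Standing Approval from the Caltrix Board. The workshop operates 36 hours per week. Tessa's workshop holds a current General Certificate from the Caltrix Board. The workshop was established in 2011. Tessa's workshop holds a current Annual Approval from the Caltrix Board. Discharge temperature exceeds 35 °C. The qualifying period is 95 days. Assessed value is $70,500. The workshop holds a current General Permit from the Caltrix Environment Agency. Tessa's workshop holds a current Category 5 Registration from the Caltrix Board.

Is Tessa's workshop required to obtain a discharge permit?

Exception (a) is satisfied on its face — the facility's operating hours per week are 36, less than the 48 limit; the wastewater is Schedule-A-only. But applying paragraphs (f)–(m): (f) operates — a current Tier 3 Clearance is held. (g) would limit (f) — the registered capacity is 610 units, under the 620 units limit — but (h) sets (g) aside: (h) operates against (g): a current Standing Approval is held. (i) operates (aggregate throughput is 5,560 units, meeting the 5,550 units threshold), but is displaced by (j): (j) operates against (i): the qualifying period is 95 days, below the 120 days limit. (k) is engaged (a current Category C Declaration is held), but is itself disapplied by (l): (l) operates against (k): the workshop is within 200 m of a designated waterway. (m), which would lift (l), does not operate here — the reference index is 703, not less than 701. Exception (a) does not apply.
Exception (b) does not apply: no current General Declaration is held.
Exception (c)'s conditions are all satisfied: the facility operates on a batch process; a current Annual Clearance is held. Turning to paragraphs (n)–(o): (n) operates against (c): discharge temperature exceeds 35 °C. (o) is not triggered (the reportable unit count is 42, short of 46), so (n) stands. So (c) is unavailable.
Exception (d) is satisfied on its face — a current Category 5 Registration is held; a current Annual Approval is held. Turning to paragraph (p): (p) operates against (d): the coverage ratio is 43%, below the 48% limit. So (d) is unavailable.
Exception (e)'s conditions are all satisfied: a current General Certificate is held; a current General Approval is held; average daily discharge volume is 460 litres, less than the 530 litres limit. But: (q) is engaged — assessed value is $70,500, below the $90,000 limit. Exception (e) does not apply.
No exception applies. The general rule governs.

Yes — Tessa's workshop must obtain a discharge permit.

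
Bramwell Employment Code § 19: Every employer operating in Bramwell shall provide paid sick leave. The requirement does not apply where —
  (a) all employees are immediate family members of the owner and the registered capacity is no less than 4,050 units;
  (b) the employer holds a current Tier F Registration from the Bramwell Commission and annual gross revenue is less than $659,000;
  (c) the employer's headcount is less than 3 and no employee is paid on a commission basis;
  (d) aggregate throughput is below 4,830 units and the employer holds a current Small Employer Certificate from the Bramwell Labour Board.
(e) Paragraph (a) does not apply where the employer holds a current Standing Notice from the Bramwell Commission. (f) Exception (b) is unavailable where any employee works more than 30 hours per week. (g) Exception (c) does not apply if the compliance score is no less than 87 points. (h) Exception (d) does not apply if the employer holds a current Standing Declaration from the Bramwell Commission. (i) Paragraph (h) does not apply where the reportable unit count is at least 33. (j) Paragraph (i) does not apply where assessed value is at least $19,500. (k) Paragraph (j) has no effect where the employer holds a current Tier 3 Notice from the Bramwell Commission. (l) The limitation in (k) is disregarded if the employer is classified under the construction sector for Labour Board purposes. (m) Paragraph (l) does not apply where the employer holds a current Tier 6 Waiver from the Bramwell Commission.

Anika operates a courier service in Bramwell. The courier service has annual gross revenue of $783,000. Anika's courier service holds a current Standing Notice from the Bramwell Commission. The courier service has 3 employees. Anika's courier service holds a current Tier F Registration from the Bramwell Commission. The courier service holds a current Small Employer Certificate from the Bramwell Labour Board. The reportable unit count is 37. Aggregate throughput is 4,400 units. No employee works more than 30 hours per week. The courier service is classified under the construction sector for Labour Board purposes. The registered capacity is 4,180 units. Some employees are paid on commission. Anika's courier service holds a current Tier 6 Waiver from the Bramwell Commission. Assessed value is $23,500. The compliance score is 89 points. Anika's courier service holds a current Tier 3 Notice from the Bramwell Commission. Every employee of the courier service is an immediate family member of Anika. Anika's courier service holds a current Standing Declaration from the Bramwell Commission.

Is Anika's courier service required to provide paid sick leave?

No — exception (d) applies; Anika's courier service is not required to provide paid sick leave.

All of (a)'s requirements are met (every employee is an immediate family member; the registered capacity is 4,180 units, meeting the 4,050 units threshold). But: (e) operates against (a): a current Standing Notice is held. Exception (a) does not apply.
Exception (b) requires that annual gross revenue is less than $659,000; but annual gross revenue is $783,000, not less than $659,000, so (b) is unavailable.
Exception (c) does not apply: the employer's headcount is 3, not less than 3.
Exception (d)'s conditions are all satisfied: aggregate throughput is 4,400 units, below the 4,830 units limit; a current Small Employer Certificate is held. As to paragraphs (h)–(m): (h) operates (a current Standing Declaration is held), but is itself disapplied by (i): (i) operates against (h): the reportable unit count is 37, meeting the 33 threshold. (j) would limit (i) — assessed value is $23,500, meeting the $19,500 threshold — but (k) sets (j) aside: (k) applies — a current Tier 3 Notice is held. (l) is engaged (the courier service is classified under the construction sector), but yields to (m): (m) is triggered — a current Tier 6 Waiver is held. Exception (d) stands.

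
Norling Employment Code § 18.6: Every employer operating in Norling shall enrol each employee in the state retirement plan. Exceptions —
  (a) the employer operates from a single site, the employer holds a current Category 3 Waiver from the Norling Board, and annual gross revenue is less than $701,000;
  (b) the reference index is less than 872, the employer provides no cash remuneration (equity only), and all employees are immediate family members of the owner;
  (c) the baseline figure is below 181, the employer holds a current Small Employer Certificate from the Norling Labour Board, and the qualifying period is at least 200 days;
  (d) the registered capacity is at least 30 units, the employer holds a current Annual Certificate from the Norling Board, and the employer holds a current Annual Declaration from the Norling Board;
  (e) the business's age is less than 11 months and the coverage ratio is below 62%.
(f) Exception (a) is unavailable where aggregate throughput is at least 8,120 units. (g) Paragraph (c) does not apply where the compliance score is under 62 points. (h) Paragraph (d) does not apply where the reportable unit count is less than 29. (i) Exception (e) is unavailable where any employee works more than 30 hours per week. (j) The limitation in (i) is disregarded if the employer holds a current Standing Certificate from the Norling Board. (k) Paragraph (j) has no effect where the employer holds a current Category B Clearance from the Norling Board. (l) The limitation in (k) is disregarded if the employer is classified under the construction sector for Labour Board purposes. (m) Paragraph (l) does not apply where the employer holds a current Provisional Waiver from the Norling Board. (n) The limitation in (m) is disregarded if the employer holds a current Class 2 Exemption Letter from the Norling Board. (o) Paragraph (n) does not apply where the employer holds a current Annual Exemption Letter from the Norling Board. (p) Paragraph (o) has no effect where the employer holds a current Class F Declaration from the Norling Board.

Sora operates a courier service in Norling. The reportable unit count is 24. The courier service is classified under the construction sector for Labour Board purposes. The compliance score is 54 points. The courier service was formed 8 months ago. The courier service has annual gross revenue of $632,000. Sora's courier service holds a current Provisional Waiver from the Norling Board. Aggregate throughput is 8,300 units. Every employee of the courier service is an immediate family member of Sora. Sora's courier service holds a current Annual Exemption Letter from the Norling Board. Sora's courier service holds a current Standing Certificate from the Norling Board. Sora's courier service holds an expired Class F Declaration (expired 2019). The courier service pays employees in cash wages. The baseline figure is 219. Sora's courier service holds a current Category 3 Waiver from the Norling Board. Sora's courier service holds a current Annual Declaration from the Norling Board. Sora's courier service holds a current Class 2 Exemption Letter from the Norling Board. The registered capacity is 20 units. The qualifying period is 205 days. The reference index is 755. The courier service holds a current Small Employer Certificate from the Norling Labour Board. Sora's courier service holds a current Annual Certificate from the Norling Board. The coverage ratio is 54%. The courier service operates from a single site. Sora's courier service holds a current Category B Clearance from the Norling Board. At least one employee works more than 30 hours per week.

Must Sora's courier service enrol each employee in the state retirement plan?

Yes — Sora's courier service must enrol each employee in the state retirement plan.

Exception (a): the employer operates from a single site; a current Category 3 Waiver is held; annual gross revenue is $632,000, less than the $701,000 limit — every condition holds. Turning to paragraph (f): (f) operates — aggregate throughput is 8,300 units, meeting the 8,120 units threshold. (a) is therefore removed.
Exception (b) does not apply: employees are paid cash wages.
Exception (c) does not apply: the baseline figure is 219, not below 181.
Exception (d) fails — the registered capacity is 20 units, short of 30 units.
Exception (e): the business's age is 8 months, less than the 11 months limit; the coverage ratio is 54%, below the 62% limit — every condition holds. But applying paragraphs (i)–(p): (i) operates against (e): at least one employee exceeds 30 hours/week. (j) operates (a current Standing Certificate is held), but is displaced by (k): (k) operates against (j): a current Category B Clearance is held. (l) applies (the courier service is classified under the construction sector), but is itself disapplied by (m): (m) operates against (l): a current Provisional Waiver is held. (n) is engaged (a current Class 2 Exemption Letter is held), but is overridden by (o): (o) applies — a current Annual Exemption Letter is held. (p) is not triggered (no current Class F Declaration is held), so (o) stands. So (e) is unavailable.
No exception is made out. Sora's courier service falls within the general rule.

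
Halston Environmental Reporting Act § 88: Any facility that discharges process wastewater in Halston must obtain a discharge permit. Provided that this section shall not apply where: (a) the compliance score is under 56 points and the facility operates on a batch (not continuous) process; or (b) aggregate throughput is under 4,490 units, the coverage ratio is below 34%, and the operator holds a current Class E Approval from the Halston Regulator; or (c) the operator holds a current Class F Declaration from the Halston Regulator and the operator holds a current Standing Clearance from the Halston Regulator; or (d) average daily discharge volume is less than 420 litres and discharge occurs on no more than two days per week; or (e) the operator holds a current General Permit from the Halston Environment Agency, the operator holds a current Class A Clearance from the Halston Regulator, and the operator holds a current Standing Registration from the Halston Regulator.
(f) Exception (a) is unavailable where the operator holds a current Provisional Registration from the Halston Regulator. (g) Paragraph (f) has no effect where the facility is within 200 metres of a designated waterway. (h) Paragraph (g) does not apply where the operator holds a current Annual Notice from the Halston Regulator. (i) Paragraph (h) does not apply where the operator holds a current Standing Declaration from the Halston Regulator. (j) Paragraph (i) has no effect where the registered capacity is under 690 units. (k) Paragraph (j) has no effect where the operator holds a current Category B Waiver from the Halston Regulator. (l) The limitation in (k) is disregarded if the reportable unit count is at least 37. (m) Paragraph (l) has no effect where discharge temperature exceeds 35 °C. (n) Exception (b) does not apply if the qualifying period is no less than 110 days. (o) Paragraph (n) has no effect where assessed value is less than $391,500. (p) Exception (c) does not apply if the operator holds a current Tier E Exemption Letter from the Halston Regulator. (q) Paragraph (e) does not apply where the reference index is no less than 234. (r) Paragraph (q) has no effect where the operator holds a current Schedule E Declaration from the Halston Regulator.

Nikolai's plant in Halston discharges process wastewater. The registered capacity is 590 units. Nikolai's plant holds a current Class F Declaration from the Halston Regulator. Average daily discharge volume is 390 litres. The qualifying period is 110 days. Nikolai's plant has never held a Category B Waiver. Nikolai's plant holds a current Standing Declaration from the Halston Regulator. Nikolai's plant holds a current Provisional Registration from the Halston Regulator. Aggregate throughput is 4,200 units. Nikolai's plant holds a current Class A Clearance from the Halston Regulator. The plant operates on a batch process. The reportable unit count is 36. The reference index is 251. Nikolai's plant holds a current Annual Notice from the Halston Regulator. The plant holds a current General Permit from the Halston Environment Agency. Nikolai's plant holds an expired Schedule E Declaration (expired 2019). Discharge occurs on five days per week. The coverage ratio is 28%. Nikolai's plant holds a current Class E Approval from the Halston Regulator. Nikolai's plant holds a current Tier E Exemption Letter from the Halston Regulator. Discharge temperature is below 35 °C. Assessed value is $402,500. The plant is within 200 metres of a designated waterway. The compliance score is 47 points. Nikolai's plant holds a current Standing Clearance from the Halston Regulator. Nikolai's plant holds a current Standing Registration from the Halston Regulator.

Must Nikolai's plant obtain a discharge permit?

Exception (a): the compliance score is 47 points, under the 56 points limit; the facility operates on a batch process — every condition holds. However, paragraphs (f)–(m) must be considered: (f) is triggered — a current Provisional Registration is held. (g) is triggered (the plant is within 200 m of a designated waterway), but is itself disapplied by (h): (h) operates against (g): a current Annual Notice is held. (i) would limit (h) — a current Standing Declaration is held — but (j) sets (i) aside: (j) operates against (i): the registered capacity is 590 units, under the 690 units limit. (k), which would lift (j), is inapplicable — the Category B Waiver is not current. So (a) is unavailable.
All of (b)'s requirements are met (aggregate throughput is 4,200 units, under the 4,490 units limit; the coverage ratio is 28%, below the 34% limit; a current Class E Approval is held). But: (n) operates against (b): the qualifying period is 110 days, meeting the 110 days threshold. (o), which would lift (n), is inapplicable — assessed value is $402,500, not less than $391,500. Exception (b) does not apply.
Exception (c) is satisfied on its face — a current Class F Declaration is held; a current Standing Clearance is held. However, paragraph (p) must be considered: (p) operates against (c): a current Tier E Exemption Letter is held. (c) is therefore removed.
Exception (d) fails — discharge occurs on five days per week.
All of (e)'s requirements are met (a current General Permit is held; a current Class A Clearance is held; a current Standing Registration is held). But: (q) is triggered — the reference index is 251, meeting the 234 threshold. (r), which would lift (q), is inapplicable — there is no Schedule E Declaration in force. So (e) is unavailable.
No exception is made out. Nikolai's plant falls within the general rule.

Yes — Nikolai's plant must obtain a discharge permit.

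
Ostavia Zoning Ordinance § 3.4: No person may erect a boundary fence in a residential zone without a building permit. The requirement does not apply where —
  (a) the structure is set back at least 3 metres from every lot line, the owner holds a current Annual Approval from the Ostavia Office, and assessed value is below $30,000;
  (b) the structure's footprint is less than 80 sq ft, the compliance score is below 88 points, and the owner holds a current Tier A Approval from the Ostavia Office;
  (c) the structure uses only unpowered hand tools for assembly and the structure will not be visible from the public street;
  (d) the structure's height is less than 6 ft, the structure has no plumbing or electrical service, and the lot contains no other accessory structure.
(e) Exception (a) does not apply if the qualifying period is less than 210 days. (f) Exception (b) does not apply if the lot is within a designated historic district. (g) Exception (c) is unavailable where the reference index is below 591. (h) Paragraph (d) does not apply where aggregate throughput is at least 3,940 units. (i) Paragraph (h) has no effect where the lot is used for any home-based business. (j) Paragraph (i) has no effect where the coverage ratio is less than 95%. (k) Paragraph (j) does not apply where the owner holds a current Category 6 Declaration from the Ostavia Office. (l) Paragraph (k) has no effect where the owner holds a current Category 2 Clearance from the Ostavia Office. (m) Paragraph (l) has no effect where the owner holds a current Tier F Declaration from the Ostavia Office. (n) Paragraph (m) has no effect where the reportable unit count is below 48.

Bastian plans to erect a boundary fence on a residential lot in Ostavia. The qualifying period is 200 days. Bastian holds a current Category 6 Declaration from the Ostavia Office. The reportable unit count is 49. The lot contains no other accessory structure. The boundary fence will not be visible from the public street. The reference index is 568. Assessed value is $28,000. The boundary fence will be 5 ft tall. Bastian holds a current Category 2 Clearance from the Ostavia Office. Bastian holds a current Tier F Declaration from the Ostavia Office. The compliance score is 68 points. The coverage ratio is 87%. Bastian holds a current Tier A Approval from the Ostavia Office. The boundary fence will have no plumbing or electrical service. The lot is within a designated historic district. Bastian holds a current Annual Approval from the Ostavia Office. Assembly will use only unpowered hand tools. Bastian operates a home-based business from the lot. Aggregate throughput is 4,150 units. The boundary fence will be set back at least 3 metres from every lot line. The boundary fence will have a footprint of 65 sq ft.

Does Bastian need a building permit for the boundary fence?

No — exception (d) applies; Bastian does not need a building permit.

Exception (a)'s conditions are all satisfied: the setback is at least 3 m on every side; a current Annual Approval is held; assessed value is $28,000, below the $30,000 limit. But: (e) operates against (a): the qualifying period is 200 days, less than the 210 days limit. Exception (a) does not apply.
Exception (b): the structure's footprint is 65 sq ft, less than the 80 sq ft limit; the compliance score is 68 points, below the 88 points limit; a current Tier A Approval is held — every condition holds. However, paragraph (f) must be considered: (f) operates against (b): the lot is in a historic district. (b) is therefore removed.
Exception (c): assembly uses only hand tools; the structure will not be visible from the street — every condition holds. However, paragraph (g) must be considered: (g) applies — the reference index is 568, below the 591 limit. So (c) is unavailable.
Exception (d): the structure's height is 5 ft, less than the 6 ft limit; there is no plumbing or electrical service; the lot has no other accessory structure — every condition holds. Applying paragraphs (h)–(n): (h) is engaged (aggregate throughput is 4,150 units, meeting the 3,940 units threshold), but is itself disapplied by (i): (i) operates against (h): a home-based business operates on the lot. (j) would limit (i) — the coverage ratio is 87%, less than the 95% limit — but (k) sets (j) aside: (k) applies — a current Category 6 Declaration is held. (l) would limit (k) — a current Category 2 Clearance is held — but (m) sets (l) aside: (m) operates against (l): a current Tier F Declaration is held. (n), which would lift (m), is not engaged — the reportable unit count is 49, not below 48. (d) remains available.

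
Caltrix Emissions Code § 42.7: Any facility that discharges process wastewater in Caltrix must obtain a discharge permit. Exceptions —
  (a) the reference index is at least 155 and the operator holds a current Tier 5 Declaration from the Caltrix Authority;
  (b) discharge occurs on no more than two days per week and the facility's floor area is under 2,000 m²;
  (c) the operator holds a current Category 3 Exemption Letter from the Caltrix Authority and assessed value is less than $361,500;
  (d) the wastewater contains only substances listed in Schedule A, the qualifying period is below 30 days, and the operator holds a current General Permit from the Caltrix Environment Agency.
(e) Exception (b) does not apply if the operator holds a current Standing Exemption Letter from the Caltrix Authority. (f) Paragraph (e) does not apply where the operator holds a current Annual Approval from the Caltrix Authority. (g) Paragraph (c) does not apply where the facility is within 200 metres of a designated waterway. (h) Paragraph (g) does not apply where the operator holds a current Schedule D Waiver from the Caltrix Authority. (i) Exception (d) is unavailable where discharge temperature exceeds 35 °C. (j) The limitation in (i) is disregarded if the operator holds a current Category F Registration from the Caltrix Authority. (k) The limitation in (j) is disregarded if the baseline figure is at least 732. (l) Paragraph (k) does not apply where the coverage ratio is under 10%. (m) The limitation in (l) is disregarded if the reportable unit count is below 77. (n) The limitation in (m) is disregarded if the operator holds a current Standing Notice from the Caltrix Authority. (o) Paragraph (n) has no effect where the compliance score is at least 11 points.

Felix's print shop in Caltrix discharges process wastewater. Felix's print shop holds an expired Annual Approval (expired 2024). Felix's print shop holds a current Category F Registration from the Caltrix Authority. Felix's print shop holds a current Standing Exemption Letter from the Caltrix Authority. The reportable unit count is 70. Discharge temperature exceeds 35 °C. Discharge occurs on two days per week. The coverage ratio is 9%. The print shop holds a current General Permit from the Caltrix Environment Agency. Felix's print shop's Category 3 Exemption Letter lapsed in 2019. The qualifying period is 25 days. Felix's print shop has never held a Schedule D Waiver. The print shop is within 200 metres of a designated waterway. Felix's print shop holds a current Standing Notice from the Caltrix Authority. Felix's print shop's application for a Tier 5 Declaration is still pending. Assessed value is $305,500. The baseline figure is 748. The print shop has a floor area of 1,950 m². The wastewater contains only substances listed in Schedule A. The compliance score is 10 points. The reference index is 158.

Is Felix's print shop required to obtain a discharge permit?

No — exception (d) applies; Felix's print shop is not required to obtain a discharge permit.

Exception (a) fails — there is no Tier 5 Declaration in force.
Exception (b): discharge occurs on no more than two days per week; the facility's floor area is 1,950 m², under the 2,000 m² limit — every condition holds. Turning to paragraphs (e)–(f): (e) is engaged — a current Standing Exemption Letter is held. (f), which would lift (e), is not engaged — there is no Annual Approval in force. (b) is therefore removed.
Exception (c) does not apply: no current Category 3 Exemption Letter is held.
All of (d)'s requirements are met (the wastewater is Schedule-A-only; the qualifying period is 25 days, below the 30 days limit; a current General Permit is held). Applying paragraphs (i)–(o): (i) would limit (d) — discharge temperature exceeds 35 °C — but (j) sets (i) aside: (j) operates against (i): a current Category F Registration is held. (k) applies (the baseline figure is 748, meeting the 732 threshold), but is set aside by (l): (l) is triggered — the coverage ratio is 9%, under the 10% limit. (m) would limit (l) — the reportable unit count is 70, below the 77 limit — but (n) sets (m) aside: (n) is engaged — a current Standing Notice is held. (o) is not engaged (the compliance score is 10 points, short of 11 points), so (n) stands. (d) remains available.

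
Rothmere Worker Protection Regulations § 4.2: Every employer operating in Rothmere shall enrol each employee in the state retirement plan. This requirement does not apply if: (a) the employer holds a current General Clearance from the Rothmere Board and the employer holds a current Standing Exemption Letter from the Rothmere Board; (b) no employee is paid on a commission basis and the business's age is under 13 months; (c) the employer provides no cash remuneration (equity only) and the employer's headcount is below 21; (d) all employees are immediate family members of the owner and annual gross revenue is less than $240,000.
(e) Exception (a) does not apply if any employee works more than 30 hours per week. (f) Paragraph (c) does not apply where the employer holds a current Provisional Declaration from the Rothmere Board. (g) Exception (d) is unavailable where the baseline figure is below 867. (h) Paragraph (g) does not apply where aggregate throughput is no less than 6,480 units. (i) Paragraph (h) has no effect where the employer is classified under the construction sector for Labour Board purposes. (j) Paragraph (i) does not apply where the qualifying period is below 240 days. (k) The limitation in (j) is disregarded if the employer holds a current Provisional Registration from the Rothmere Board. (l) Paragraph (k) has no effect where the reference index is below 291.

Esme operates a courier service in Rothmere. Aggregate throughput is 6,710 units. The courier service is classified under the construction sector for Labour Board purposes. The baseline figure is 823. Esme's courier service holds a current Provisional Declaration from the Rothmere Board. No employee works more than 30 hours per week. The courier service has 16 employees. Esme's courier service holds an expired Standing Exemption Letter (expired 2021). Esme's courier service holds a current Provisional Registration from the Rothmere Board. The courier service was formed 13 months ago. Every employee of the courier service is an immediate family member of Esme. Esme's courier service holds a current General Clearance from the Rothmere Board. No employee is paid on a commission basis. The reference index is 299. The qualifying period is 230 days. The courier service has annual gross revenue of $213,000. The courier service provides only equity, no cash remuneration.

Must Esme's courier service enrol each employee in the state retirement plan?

Exception (a) fails — no current Standing Exemption Letter is held.
Exception (b) fails — the business's age is 13 months, not under 13 months.
Exception (c): remuneration is equity-only; the employer's headcount is 16, below the 21 limit — every condition holds. But: (f) operates against (c): a current Provisional Declaration is held. Exception (c) does not apply.
Exception (d) is satisfied on its face — every employee is an immediate family member; annual gross revenue is $213,000, less than the $240,000 limit. Turning to paragraphs (g)–(l): (g) is triggered — the baseline figure is 823, below the 867 limit. (h) would limit (g) — aggregate throughput is 6,710 units, meeting the 6,480 units threshold — but (i) sets (h) aside: (i) operates against (h): the courier service is classified under the construction sector. (j) is engaged (the qualifying period is 230 days, below the 240 days limit), but is overridden by (k): (k) operates against (j): a current Provisional Registration is held. (l) does not operate here (the reference index is 299, not below 291), so (k) stands. Exception (d) does not apply.
No exception displaces § 4.2.

Yes — Esme's courier service must enrol each employee in the state retirement plan.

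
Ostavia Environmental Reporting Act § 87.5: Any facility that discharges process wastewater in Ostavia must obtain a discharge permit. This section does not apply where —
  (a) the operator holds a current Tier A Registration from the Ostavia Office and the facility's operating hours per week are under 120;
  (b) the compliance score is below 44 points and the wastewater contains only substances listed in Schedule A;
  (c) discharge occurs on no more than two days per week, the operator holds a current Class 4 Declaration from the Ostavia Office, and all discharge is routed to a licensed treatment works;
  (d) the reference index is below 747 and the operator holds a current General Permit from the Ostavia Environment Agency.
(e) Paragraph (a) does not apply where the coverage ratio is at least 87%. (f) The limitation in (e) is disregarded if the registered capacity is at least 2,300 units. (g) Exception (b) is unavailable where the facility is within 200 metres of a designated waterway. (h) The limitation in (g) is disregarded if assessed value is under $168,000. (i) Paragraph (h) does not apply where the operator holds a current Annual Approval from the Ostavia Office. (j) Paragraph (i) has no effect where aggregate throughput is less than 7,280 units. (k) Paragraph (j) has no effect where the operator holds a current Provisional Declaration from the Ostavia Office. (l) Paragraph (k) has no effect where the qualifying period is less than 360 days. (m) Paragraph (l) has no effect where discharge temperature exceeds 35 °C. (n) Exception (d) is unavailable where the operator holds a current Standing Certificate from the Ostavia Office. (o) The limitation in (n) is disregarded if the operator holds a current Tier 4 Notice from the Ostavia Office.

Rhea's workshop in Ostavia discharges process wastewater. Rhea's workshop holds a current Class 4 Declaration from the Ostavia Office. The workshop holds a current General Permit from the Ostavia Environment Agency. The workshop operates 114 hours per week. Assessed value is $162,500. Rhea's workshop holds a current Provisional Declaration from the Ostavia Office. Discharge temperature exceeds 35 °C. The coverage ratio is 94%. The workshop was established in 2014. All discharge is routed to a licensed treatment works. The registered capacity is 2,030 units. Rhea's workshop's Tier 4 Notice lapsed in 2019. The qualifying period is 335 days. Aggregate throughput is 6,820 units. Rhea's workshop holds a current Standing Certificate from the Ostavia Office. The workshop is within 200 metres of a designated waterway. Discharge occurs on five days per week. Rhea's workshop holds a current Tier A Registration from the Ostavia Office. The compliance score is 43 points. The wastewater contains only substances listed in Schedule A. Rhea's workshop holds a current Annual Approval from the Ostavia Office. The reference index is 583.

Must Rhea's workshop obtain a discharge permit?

All of (a)'s requirements are met (a current Tier A Registration is held; the facility's operating hours per week are 114, under the 120 limit). But: (e) operates against (a): the coverage ratio is 94%, meeting the 87% threshold. (f), which would lift (e), is not triggered — the registered capacity is 2,030 units, short of 2,300 units. Exception (a) does not apply.
Exception (b) is satisfied on its face — the compliance score is 43 points, below the 44 points limit; the wastewater is Schedule-A-only. Turning to paragraphs (g)–(m): (g) applies — the workshop is within 200 m of a designated waterway. (h) would limit (g) — assessed value is $162,500, under the $168,000 limit — but (i) sets (h) aside: (i) operates against (h): a current Annual Approval is held. (j) is engaged (aggregate throughput is 6,820 units, less than the 7,280 units limit), but is overridden by (k): (k) operates — a current Provisional Declaration is held. (l) would limit (k) — the qualifying period is 335 days, less than the 360 days limit — but (m) sets (l) aside: (m) operates — discharge temperature exceeds 35 °C. Exception (b) does not apply.
Exception (c) requires that discharge occurs on no more than two days per week; but discharge occurs on five days per week, so (c) is unavailable.
Exception (d) is satisfied on its face — the reference index is 583, below the 747 limit; a current General Permit is held. But: (n) is triggered — a current Standing Certificate is held. (o) does not operate here (the Tier 4 Notice is not current), so (n) stands. (d) is therefore removed.
None of the exceptions is available; § 87.5 applies in full.

Yes — Rhea's workshop must obtain a discharge permit.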